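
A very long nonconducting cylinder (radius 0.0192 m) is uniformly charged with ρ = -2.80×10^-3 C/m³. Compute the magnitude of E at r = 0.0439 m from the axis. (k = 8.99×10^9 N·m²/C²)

E = 1.33e6 N/C

Take a coaxial cylindrical Gaussian surface of radius r = 0.0439 m and length L (r > 0.0192 m, full cross-section enclosed).
λ_enc = ρ·πR² = (-2.80×10^-3)π(0.0192)² = -3.243×10^-6 C/m.
Since E is radial and uniform over the curved surface, Φ = E·2πrL = Q_enc/ε₀ = λ_enc L/ε₀.
E = 2k|λ_enc|/r = 2(8.99×10^9)(3.243e-6)/(0.0439) = 1.33e6 N/C.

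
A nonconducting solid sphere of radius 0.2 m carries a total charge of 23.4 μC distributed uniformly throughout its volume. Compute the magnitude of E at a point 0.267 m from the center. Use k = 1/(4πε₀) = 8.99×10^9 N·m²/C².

By spherical symmetry E is radial; choose a Gaussian sphere of radius r = 0.267 m (r > R, so the entire charge is enclosed).
Q_enc = 23.4 μC = 2.34e-5 C.
Since E is radial and uniform over the Gaussian sphere, Φ = E·4πr² = Q_enc/ε₀.
E = k|Q_enc|/r² = (8.99×10^9)(2.34×10^-5)/(0.267)² = 2.95×10^6 N/C.

2.95e6 N/C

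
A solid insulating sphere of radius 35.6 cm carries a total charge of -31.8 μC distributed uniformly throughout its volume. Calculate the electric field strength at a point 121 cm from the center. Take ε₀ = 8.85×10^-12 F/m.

Symmetry ⇒ E = E(r) r̂. Gaussian sphere of radius r = 121 cm (r > R, so the entire charge is enclosed).
Q_enc = -31.8 μC = -3.18×10^-5 C.
Gauss's law: E·4πr² = Q_enc/ε₀.
E = |Q_enc|/(4πε₀r²) = (3.18e-5)/(4π·8.85×10^-12·(1.21)²) = 1.95e5 N/C.

E ≈ 1.95e5 N/C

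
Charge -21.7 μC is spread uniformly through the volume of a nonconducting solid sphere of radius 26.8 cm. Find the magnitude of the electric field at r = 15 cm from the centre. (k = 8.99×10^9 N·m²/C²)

Use a concentric Gaussian sphere at r = 15 cm (r < R).
For a uniform sphere the enclosed fraction is (r/R)³, so Q_enc = (-21.7 μC)(0.15/0.268)³ = -3.805×10^-6 C.
Applying ∮E·dA = Q_enc/ε₀ with Φ = E(4πr²):
E = k|Q_enc|/r² = (8.99×10^9)(3.805×10^-6)/(0.15)² = 1.52×10^6 N/C.

|E| ≈ 1.52e6 V/m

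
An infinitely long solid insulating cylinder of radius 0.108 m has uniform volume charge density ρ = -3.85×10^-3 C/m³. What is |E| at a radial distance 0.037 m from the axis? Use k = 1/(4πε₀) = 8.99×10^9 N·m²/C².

E ≈ 8.05×10^6 V/m

Coaxial Gaussian cylinder, radius r = 0.037 m, length L (r < R).
Enclosed charge per unit length: λ_enc = ρ·πr² = (-3.85×10^-3)π(0.037)² = -1.656e-5 C/m.
Applying ∮E·dA = Q_enc/ε₀ with the end caps contributing no flux:
E = 2k|λ_enc|/r = 2(8.99×10^9)(1.656×10^-5)/(0.037) = 8.05×10^6 N/C.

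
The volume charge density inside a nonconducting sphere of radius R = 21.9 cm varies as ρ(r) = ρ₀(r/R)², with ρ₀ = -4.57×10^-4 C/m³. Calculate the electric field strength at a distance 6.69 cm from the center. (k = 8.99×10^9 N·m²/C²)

Use a concentric Gaussian sphere at r = 6.69 cm (r < R).
Q_enc = ∫₀^r ρ(r')·4πr'² dr' = (4πρ₀/R²) ∫₀^r r'^4 dr' = 4πρ₀ r^5/(5·R²) = -3.209×10^-8 C.
Applying ∮E·dA = Q_enc/ε₀ with Φ = E(4πr²):
E = k|Q_enc|/r² = (8.99×10^9)(3.209×10^-8)/(0.0669)² = 6.45×10^4 N/C.

6.45×10^4 N/C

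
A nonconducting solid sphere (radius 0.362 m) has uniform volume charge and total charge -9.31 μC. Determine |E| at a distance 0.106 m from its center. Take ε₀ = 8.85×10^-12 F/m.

|E| = 1.87×10^5 N/C

By spherical symmetry E is radial; choose a Gaussian sphere of radius r = 0.106 m (r < R).
Only the charge within r is enclosed: Q_enc = Q·(r/R)³ = (-9.31 μC)·(0.106 m/0.362 m)³ = -2.337×10^-7 C.
Applying ∮E·dA = Q_enc/ε₀ with Φ = E(4πr²):
E = |Q_enc|/(4πε₀r²) = (2.337e-7)/(4π·8.85×10^-12·(0.106)²) = 1.87e5 N/C.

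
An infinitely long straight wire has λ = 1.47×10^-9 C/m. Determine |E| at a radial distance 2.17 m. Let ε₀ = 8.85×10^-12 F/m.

By cylindrical symmetry E is radial; use a coaxial Gaussian cylinder of radius 2.17 m and length L.
Q_enc = λL, so λ_enc = 1.47e-9 C/m.
Since E is radial and uniform over the curved surface, Φ = E·2πrL = Q_enc/ε₀ = λ_enc L/ε₀.
E = |λ_enc|/(2πε₀r) = (1.47e-9)/(2π·8.85×10^-12·2.17) = 12.2 N/C.

E = 12.2 N/C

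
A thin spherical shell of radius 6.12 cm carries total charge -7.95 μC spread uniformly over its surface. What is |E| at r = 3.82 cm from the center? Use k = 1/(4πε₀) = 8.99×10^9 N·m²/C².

By spherical symmetry E is radial; choose a Gaussian sphere of radius r = 3.82 cm (inside the shell, r < 6.12 cm).
No charge lies within this surface, so Q_enc = 0 and Gauss's law gives E·4πr² = 0 ⇒ E = 0.

|E| = 0 N/C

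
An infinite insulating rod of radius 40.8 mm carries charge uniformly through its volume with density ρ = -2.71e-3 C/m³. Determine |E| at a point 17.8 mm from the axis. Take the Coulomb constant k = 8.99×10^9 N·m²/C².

Coaxial Gaussian cylinder, radius r = 17.8 mm, length L (r < R).
Charge inside radius r per length L is ρ·πr²·L, so λ_enc = ρπr² = -2.697×10^-6 C/m.
Applying ∮E·dA = Q_enc/ε₀ with the end caps contributing no flux:
E = 2k|λ_enc|/r = 2(8.99×10^9)(2.697e-6)/(0.0178) = 2.72×10^6 N/C.

2.72×10^6 N/C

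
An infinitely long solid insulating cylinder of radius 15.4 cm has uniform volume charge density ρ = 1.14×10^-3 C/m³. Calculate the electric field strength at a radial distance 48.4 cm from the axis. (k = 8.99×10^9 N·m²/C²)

By cylindrical symmetry E is radial; use a coaxial Gaussian cylinder of radius 48.4 cm and length L (r > 15.4 cm, full cross-section enclosed).
λ_enc = ρ·πR² = (1.14×10^-3)π(0.154)² = 8.494×10^-5 C/m.
Since E is radial and uniform over the curved surface, Φ = E·2πrL = Q_enc/ε₀ = λ_enc L/ε₀.
E = 2k|λ_enc|/r = 2(8.99×10^9)(8.494e-5)/(0.484) = 3.16×10^6 N/C.

3.16×10^6 N/C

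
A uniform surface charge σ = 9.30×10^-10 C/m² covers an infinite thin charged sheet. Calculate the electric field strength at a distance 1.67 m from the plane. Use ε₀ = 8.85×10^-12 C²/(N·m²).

E = 52.5 N/C

By planar symmetry E is perpendicular to the sheet and uniform; use a Gaussian pillbox with flat faces of area A on each side of the sheet.
Only the two end caps contribute flux: Φ = 2EA. With Q_enc = σA, Gauss's law gives E = |σ|/(2ε₀).
E = |σ|/(2ε₀) = (9.30×10^-10)/(2·8.85×10^-12) = 52.5 N/C.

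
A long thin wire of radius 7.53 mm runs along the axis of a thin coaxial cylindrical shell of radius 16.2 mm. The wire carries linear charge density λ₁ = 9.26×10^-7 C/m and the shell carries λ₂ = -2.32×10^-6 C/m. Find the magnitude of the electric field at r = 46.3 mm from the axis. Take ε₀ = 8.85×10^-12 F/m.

Coaxial Gaussian cylinder, radius r = 46.3 mm, length L (r > 16.2 mm, enclosing both).
λ_enc = λ₁ + λ₂ = (9.26×10^-7) + (-2.32×10^-6) = -1.394×10^-6 C/m.
Since E is radial and uniform over the curved surface, Φ = E·2πrL = Q_enc/ε₀ = λ_enc L/ε₀.
E = |λ_enc|/(2πε₀r) = (1.394×10^-6)/(2π·8.85×10^-12·0.0463) = 5.41×10^5 N/C.

|E| ≈ 5.41e5 N/C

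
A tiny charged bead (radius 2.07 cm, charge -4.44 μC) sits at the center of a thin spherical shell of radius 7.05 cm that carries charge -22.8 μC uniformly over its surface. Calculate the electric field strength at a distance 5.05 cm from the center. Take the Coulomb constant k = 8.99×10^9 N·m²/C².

Use a concentric Gaussian sphere at r = 5.05 cm (between the bodies, 2.07 cm < r < 7.05 cm).
The shell at 7.05 cm lies outside the Gaussian surface, so Q_enc = -4.44 μC = -4.44×10^-6 C.
Applying ∮E·dA = Q_enc/ε₀ with Φ = E(4πr²):
E = k|Q_enc|/r² = (8.99×10^9)(4.44×10^-6)/(0.0505)² = 1.57×10^7 N/C.

|E| = 1.57×10^7 V/m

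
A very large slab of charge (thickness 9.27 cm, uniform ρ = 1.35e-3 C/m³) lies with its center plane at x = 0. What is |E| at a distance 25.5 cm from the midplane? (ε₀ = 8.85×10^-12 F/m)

E ≈ 7.07e6 N/C

The point |x| = 25.5 cm lies outside the slab (half-thickness 0.04635 m). A symmetric pillbox spanning the full slab encloses Q_enc = ρ·d·A.
Flux = 2EA ⇒ E = |ρ|d/(2ε₀), independent of distance outside.
E = (1.35×10^-3)(0.0927)/(2·8.85×10^-12) = 7.07e6 N/C.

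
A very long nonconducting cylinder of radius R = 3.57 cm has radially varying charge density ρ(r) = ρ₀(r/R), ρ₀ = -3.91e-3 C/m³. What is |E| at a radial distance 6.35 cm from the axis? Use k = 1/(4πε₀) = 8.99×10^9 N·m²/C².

|E| ≈ 2.96e6 V/m

Choose a coaxial cylinder of radius r = 6.35 cm (arbitrary length L) as the Gaussian surface (r > R, full charge per length enclosed).
λ_enc = 2π ∫₀^R ρ₀(r'/R)^1 r' dr' = 2πρ₀R²/3 = -1.044×10^-5 C/m.
By Gauss's law (flux through the curved wall only), E·2πrL = λ_enc L/ε₀.
E = 2k|λ_enc|/r = 2(8.99×10^9)(1.044×10^-5)/(0.0635) = 2.96×10^6 N/C.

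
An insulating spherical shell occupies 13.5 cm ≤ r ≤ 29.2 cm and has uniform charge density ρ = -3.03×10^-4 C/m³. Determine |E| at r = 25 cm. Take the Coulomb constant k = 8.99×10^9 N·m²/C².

2.40×10^6 N/C

Use a concentric Gaussian sphere at r = 25 cm (within the shell material, 13.5 cm < r < 29.2 cm).
Only the shell between 13.5 cm and r is enclosed: Q_enc = ρ·(4π/3)(r³ − a³) = (-3.03×10^-4)·(4π/3)·((0.25)³ − (0.135)³) = -1.671×10^-5 C.
Applying ∮E·dA = Q_enc/ε₀ with Φ = E(4πr²):
E = k|Q_enc|/r² = (8.99×10^9)(1.671×10^-5)/(0.25)² = 2.40e6 N/C.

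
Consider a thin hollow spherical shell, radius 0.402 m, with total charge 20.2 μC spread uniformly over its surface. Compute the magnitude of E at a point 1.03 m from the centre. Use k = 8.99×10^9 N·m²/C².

|E| = 1.71×10^5 V/m

Take a concentric spherical Gaussian surface of radius r = 1.03 m (r > 0.402 m).
The entire shell is enclosed: Q_enc = 2.02×10^-5 C.
Since E is radial and uniform over the Gaussian sphere, Φ = E·4πr² = Q_enc/ε₀.
E = k|Q_enc|/r² = (8.99×10^9)(2.02×10^-5)/(1.03)² = 1.71×10^5 N/C.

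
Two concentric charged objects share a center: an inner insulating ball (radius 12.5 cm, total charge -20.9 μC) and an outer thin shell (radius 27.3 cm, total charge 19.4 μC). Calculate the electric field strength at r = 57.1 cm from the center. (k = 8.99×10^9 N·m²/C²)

Symmetry ⇒ E = E(r) r̂. Gaussian sphere of radius r = 57.1 cm (r > 27.3 cm, enclosing both).
Q_enc = (-20.9 μC) + (19.4 μC) = -1.50e-6 C.
Applying ∮E·dA = Q_enc/ε₀ with Φ = E(4πr²):
E = k|Q_enc|/r² = (8.99×10^9)(1.50e-6)/(0.571)² = 4.14e4 N/C.

|E| = 4.14×10^4 V/m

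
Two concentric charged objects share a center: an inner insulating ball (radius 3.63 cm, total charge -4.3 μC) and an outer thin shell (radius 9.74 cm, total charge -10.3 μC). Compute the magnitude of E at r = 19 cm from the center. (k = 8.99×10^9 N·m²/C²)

|E| = 3.64e6 N/C

By spherical symmetry E is radial; choose a Gaussian sphere of radius r = 19 cm (r > 9.74 cm, enclosing both).
Q_enc = (-4.3 μC) + (-10.3 μC) = -1.46e-5 C.
Since E is radial and uniform over the Gaussian sphere, Φ = E·4πr² = Q_enc/ε₀.
E = k|Q_enc|/r² = (8.99×10^9)(1.46×10^-5)/(0.19)² = 3.64×10^6 N/C.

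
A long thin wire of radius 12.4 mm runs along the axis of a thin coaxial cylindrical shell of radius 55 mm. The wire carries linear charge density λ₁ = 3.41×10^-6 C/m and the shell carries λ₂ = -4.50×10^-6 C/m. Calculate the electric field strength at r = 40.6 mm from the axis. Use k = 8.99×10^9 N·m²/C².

Choose a coaxial cylinder of radius r = 40.6 mm (arbitrary length L) as the Gaussian surface (between the conductors, 12.4 mm < r < 55 mm).
The shell at 55 mm lies outside the Gaussian surface, so λ_enc = λ₁ = 3.41e-6 C/m.
Gauss's law: E·2πrL = λ_enc L/ε₀.
E = 2k|λ_enc|/r = 2(8.99×10^9)(3.41×10^-6)/(0.0406) = 1.51×10^6 N/C.

E = 1.51×10^6 N/C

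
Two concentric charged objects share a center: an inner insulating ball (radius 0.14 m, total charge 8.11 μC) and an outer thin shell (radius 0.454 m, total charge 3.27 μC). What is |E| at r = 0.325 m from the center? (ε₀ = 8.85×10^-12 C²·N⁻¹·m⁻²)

Take a concentric spherical Gaussian surface of radius r = 0.325 m (between the bodies, 0.14 m < r < 0.454 m).
Only the inner charge is enclosed; the outer shell contributes nothing inside itself. Q_enc = 8.11 μC = 8.11e-6 C.
Applying ∮E·dA = Q_enc/ε₀ with Φ = E(4πr²):
E = |Q_enc|/(4πε₀r²) = (8.11×10^-6)/(4π·8.85×10^-12·(0.325)²) = 6.90e5 N/C.

E = 6.90e5 N/C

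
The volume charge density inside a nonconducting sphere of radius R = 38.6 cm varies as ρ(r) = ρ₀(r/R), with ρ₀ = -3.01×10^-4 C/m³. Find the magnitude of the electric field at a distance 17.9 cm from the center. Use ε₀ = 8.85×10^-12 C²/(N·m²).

Use a concentric Gaussian sphere at r = 17.9 cm (r < R).
Q_enc = ∫₀^r ρ(r')·4πr'² dr' = (4πρ₀/R) ∫₀^r r'^3 dr' = 4πρ₀ r^4/(4·R) = -2.515×10^-6 C.
Gauss's law: E·4πr² = Q_enc/ε₀.
E = |Q_enc|/(4πε₀r²) = (2.515×10^-6)/(4π·8.85×10^-12·(0.179)²) = 7.06×10^5 N/C.

|E| ≈ 7.06×10^5 N/C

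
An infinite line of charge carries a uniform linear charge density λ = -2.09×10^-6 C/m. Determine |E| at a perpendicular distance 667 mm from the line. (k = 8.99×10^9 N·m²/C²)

Coaxial Gaussian cylinder, radius r = 667 mm, length L.
Q_enc = λL, so λ_enc = -2.09e-6 C/m.
Applying ∮E·dA = Q_enc/ε₀ with the end caps contributing no flux:
E = 2k|λ_enc|/r = 2(8.99×10^9)(2.09×10^-6)/(0.667) = 5.63e4 N/C.

E = 5.63×10^4 N/C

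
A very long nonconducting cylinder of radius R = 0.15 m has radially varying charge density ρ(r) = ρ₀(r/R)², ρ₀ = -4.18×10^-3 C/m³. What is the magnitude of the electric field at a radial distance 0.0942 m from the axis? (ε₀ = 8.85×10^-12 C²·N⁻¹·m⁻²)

Choose a coaxial cylinder of radius r = 0.0942 m (arbitrary length L) as the Gaussian surface (r < R).
Integrating ρ over the cross-section to radius r: λ_enc = (2πρ₀/R²) ∫₀^r r'^3 dr' = 2πρ₀ r^4/(4·R²) = -2.298×10^-5 C/m.
Gauss's law: E·2πrL = λ_enc L/ε₀.
E = |λ_enc|/(2πε₀r) = (2.298×10^-5)/(2π·8.85×10^-12·0.0942) = 4.39×10^6 N/C.

|E| = 4.39×10^6 N/C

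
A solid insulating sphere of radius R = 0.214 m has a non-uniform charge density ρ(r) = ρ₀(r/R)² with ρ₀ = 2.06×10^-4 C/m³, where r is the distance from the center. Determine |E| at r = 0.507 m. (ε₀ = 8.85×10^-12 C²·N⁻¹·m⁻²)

By spherical symmetry E is radial; choose a Gaussian sphere of radius r = 0.507 m (r > R, all charge enclosed).
Q_enc = 4π ∫₀^R ρ₀(r'/R)^2 r'² dr' = 4πρ₀R³/5 = 5.074×10^-6 C.
Gauss's law: E·4πr² = Q_enc/ε₀.
E = |Q_enc|/(4πε₀r²) = (5.074×10^-6)/(4π·8.85×10^-12·(0.507)²) = 1.77×10^5 N/C.

|E| = 1.77×10^5 N/C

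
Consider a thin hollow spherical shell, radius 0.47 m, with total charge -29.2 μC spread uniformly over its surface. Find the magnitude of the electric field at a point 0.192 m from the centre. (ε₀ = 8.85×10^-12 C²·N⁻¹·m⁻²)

Use a concentric Gaussian sphere at r = 0.192 m (inside the shell, r < 0.47 m).
All the charge is outside the Gaussian surface: Q_enc = 0, hence E = 0 everywhere inside the shell.

E = 0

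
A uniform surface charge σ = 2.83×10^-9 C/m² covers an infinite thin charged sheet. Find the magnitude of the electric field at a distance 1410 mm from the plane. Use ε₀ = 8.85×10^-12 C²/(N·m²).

|E| = 160 N/C

Choose a cylindrical pillbox piercing the sheet, end faces (area A) parallel to it.
Flux Φ = 2EA and Q_enc = σA, so 2EA = σA/ε₀ ⇒ E = |σ|/(2ε₀), independent of distance.
E = |σ|/(2ε₀) = (2.83×10^-9)/(2·8.85×10^-12) = 160 N/C.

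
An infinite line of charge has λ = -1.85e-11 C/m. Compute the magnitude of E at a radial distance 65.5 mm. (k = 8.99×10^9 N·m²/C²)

|E| = 5.08 N/C

By cylindrical symmetry E is radial; use a coaxial Gaussian cylinder of radius 65.5 mm and length L.
Q_enc = λL, so λ_enc = -1.85×10^-11 C/m.
Gauss's law: E·2πrL = λ_enc L/ε₀.
E = 2k|λ_enc|/r = 2(8.99×10^9)(1.85×10^-11)/(0.0655) = 5.08 N/C.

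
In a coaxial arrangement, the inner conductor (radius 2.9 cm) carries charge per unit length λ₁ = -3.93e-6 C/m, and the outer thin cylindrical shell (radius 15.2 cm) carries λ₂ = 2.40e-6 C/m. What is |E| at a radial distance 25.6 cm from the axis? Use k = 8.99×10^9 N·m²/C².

Take a coaxial cylindrical Gaussian surface of radius r = 25.6 cm and length L (r > 15.2 cm, enclosing both).
λ_enc = λ₁ + λ₂ = (-3.93×10^-6) + (2.40×10^-6) = -1.53×10^-6 C/m.
Applying ∮E·dA = Q_enc/ε₀ with the end caps contributing no flux:
E = 2k|λ_enc|/r = 2(8.99×10^9)(1.53e-6)/(0.256) = 1.07×10^5 N/C.

E = 1.07×10^5 N/C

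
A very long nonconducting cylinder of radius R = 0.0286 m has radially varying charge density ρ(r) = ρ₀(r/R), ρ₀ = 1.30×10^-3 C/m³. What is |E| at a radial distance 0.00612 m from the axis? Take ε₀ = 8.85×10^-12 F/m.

Coaxial Gaussian cylinder, radius r = 0.00612 m, length L (r < R).
Integrating ρ over the cross-section to radius r: λ_enc = (2πρ₀/R) ∫₀^r r'^2 dr' = 2πρ₀ r^3/(3·R) = 2.182×10^-8 C/m.
Since E is radial and uniform over the curved surface, Φ = E·2πrL = Q_enc/ε₀ = λ_enc L/ε₀.
E = |λ_enc|/(2πε₀r) = (2.182e-8)/(2π·8.85×10^-12·0.00612) = 6.41×10^4 N/C.

6.41×10^4 N/C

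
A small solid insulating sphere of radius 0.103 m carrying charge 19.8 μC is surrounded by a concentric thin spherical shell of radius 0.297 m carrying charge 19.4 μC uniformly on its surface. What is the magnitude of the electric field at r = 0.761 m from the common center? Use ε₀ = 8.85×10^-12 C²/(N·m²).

E ≈ 6.09e5 N/C

By spherical symmetry E is radial; choose a Gaussian sphere of radius r = 0.761 m (r > 0.297 m, enclosing both).
Q_enc = (19.8 μC) + (19.4 μC) = 3.92×10^-5 C.
Since E is radial and uniform over the Gaussian sphere, Φ = E·4πr² = Q_enc/ε₀.
E = |Q_enc|/(4πε₀r²) = (3.92e-5)/(4π·8.85×10^-12·(0.761)²) = 6.09×10^5 N/C.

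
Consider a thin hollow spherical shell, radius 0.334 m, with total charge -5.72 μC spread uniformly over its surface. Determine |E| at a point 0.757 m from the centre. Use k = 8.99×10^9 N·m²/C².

Symmetry ⇒ E = E(r) r̂. Gaussian sphere of radius r = 0.757 m (r > 0.334 m).
The entire shell is enclosed: Q_enc = -5.72×10^-6 C.
Applying ∮E·dA = Q_enc/ε₀ with Φ = E(4πr²):
E = k|Q_enc|/r² = (8.99×10^9)(5.72×10^-6)/(0.757)² = 8.97×10^4 N/C.

E ≈ 8.97×10^4 N/C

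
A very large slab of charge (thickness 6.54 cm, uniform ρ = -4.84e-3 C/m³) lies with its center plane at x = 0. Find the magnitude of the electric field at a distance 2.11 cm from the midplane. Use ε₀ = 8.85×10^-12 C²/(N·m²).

1.15×10^7 V/m

By symmetry E is perpendicular to the slab. A Gaussian pillbox from −2.11 cm to +2.11 cm (face area A) lies entirely within the slab.
Q_enc = ρ·(2x)·A and flux = 2EA, so 2EA = 2ρxA/ε₀ ⇒ E = |ρ|x/ε₀.
E = (4.84×10^-3)(0.0211)/(8.85×10^-12) = 1.15×10^7 N/C.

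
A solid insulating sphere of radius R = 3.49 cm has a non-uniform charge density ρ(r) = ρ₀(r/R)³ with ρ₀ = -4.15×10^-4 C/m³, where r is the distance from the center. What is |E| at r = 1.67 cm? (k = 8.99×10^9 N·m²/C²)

|E| ≈ 1.43×10^4 V/m

Symmetry ⇒ E = E(r) r̂. Gaussian sphere of radius r = 1.67 cm (r < R).
Q_enc = ∫₀^r ρ(r')·4πr'² dr' = (4πρ₀/R³) ∫₀^r r'^5 dr' = 4πρ₀ r^6/(6·R³) = -4.435×10^-10 C.
Since E is radial and uniform over the Gaussian sphere, Φ = E·4πr² = Q_enc/ε₀.
E = k|Q_enc|/r² = (8.99×10^9)(4.435×10^-10)/(0.0167)² = 1.43×10^4 N/C.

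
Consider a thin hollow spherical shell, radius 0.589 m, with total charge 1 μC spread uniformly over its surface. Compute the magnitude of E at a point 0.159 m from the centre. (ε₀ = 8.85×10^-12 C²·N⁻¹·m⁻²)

|E| = 0 N/C

Symmetry ⇒ E = E(r) r̂. Gaussian sphere of radius r = 0.159 m (inside the shell, r < 0.589 m).
No charge lies within this surface, so Q_enc = 0 and Gauss's law gives E·4πr² = 0 ⇒ E = 0.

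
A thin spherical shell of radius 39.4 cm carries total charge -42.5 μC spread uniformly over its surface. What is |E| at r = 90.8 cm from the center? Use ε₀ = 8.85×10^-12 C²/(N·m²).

By spherical symmetry E is radial; choose a Gaussian sphere of radius r = 90.8 cm (r > 39.4 cm).
The entire shell is enclosed: Q_enc = -4.25e-5 C.
Since E is radial and uniform over the Gaussian sphere, Φ = E·4πr² = Q_enc/ε₀.
E = |Q_enc|/(4πε₀r²) = (4.25×10^-5)/(4π·8.85×10^-12·(0.908)²) = 4.64×10^5 N/C.

|E| = 4.64×10^5 N/C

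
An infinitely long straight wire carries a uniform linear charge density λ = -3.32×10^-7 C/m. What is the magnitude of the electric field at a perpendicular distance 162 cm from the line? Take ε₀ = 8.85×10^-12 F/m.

Choose a coaxial cylinder of radius r = 162 cm (arbitrary length L) as the Gaussian surface.
Q_enc = λL, so λ_enc = -3.32×10^-7 C/m.
By Gauss's law (flux through the curved wall only), E·2πrL = λ_enc L/ε₀.
E = |λ_enc|/(2πε₀r) = (3.32×10^-7)/(2π·8.85×10^-12·1.62) = 3.69×10^3 N/C.

E ≈ 3.69×10^3 V/m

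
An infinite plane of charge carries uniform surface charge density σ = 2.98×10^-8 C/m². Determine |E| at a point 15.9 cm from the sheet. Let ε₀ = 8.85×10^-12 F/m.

The symmetry is planar: E is normal to the sheet and the same magnitude on both sides. Take a pillbox straddling the sheet with end-cap area A.
Flux Φ = 2EA and Q_enc = σA, so 2EA = σA/ε₀ ⇒ E = |σ|/(2ε₀), independent of distance.
E = |σ|/(2ε₀) = (2.98×10^-8)/(2·8.85×10^-12) = 1.68×10^3 N/C.

|E| = 1.68e3 V/m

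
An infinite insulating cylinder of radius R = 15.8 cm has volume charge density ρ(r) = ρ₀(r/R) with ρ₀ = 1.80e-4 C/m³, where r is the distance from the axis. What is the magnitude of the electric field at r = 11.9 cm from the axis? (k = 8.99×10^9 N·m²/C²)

6.08×10^5 N/C

Coaxial Gaussian cylinder, radius r = 11.9 cm, length L (r < R).
λ_enc = ∫₀^r ρ(r')·2πr' dr' = (2πρ₀/R)·r^3/3 = 4.021e-6 C/m.
Gauss's law: E·2πrL = λ_enc L/ε₀.
E = 2k|λ_enc|/r = 2(8.99×10^9)(4.021×10^-6)/(0.119) = 6.08×10^5 N/C.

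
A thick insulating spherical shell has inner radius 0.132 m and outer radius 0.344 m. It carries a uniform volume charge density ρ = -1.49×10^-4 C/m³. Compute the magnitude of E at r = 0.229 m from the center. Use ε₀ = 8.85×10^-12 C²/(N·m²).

Symmetry ⇒ E = E(r) r̂. Gaussian sphere of radius r = 0.229 m (within the shell material, 0.132 m < r < 0.344 m).
Enclosed charge is the volume from a to r: Q_enc = (4π/3)ρ(r³ − a³) = -6.06e-6 C.
Since E is radial and uniform over the Gaussian sphere, Φ = E·4πr² = Q_enc/ε₀.
E = |Q_enc|/(4πε₀r²) = (6.06×10^-6)/(4π·8.85×10^-12·(0.229)²) = 1.04×10^6 N/C.

|E| ≈ 1.04×10^6 V/m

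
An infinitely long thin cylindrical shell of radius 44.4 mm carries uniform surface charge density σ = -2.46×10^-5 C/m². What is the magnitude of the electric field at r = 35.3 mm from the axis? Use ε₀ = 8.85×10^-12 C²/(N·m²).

Coaxial Gaussian cylinder, radius r = 35.3 mm, length L (r < 44.4 mm, inside the shell).
No charge is enclosed, so Gauss's law gives E·2πrL = 0 ⇒ E = 0.

E = 0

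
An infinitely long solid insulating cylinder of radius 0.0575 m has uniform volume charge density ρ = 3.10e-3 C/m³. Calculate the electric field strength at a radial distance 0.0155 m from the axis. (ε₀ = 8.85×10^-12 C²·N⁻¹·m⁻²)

By cylindrical symmetry E is radial; use a coaxial Gaussian cylinder of radius 0.0155 m and length L (r < R).
Enclosed charge per unit length: λ_enc = ρ·πr² = (3.10e-3)π(0.0155)² = 2.34e-6 C/m.
Since E is radial and uniform over the curved surface, Φ = E·2πrL = Q_enc/ε₀ = λ_enc L/ε₀.
E = |λ_enc|/(2πε₀r) = (2.34e-6)/(2π·8.85×10^-12·0.0155) = 2.71×10^6 N/C.

|E| ≈ 2.71e6 N/C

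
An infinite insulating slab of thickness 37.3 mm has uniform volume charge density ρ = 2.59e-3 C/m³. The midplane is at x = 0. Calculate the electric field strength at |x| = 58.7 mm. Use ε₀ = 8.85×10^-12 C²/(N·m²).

The point |x| = 58.7 mm lies outside the slab (half-thickness 0.01865 m). A symmetric pillbox spanning the full slab encloses Q_enc = ρ·d·A.
Flux = 2EA ⇒ E = |ρ|d/(2ε₀), independent of distance outside.
E = (2.59×10^-3)(0.0373)/(2·8.85×10^-12) = 5.46×10^6 N/C.

5.46e6 V/m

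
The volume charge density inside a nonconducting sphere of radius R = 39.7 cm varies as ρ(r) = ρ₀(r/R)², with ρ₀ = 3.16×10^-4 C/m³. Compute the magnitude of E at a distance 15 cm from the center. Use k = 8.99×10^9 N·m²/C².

|E| = 1.53×10^5 N/C

By spherical symmetry E is radial; choose a Gaussian sphere of radius r = 15 cm (r < R).
Integrate the density: Q_enc = 4π ∫₀^r ρ₀(r'/R)^2 r'² dr' = 4πρ₀ r^5/(5·R²) = 3.827×10^-7 C.
By Gauss's law, ∮E·dA = E·4πr² = Q_enc/ε₀.
E = k|Q_enc|/r² = (8.99×10^9)(3.827e-7)/(0.15)² = 1.53×10^5 N/C.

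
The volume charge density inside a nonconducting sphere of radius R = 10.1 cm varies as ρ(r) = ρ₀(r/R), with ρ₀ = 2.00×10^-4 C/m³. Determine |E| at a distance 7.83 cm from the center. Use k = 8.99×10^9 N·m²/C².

Symmetry ⇒ E = E(r) r̂. Gaussian sphere of radius r = 7.83 cm (r < R).
Integrate the density: Q_enc = 4π ∫₀^r ρ₀(r'/R)^1 r'² dr' = 4πρ₀ r^4/(4·R) = 2.338e-7 C.
Applying ∮E·dA = Q_enc/ε₀ with Φ = E(4πr²):
E = k|Q_enc|/r² = (8.99×10^9)(2.338e-7)/(0.0783)² = 3.43×10^5 N/C.

E ≈ 3.43×10^5 V/m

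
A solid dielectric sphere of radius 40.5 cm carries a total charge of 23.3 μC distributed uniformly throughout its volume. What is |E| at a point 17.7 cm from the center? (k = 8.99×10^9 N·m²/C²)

5.58×10^5 N/C

Take a concentric spherical Gaussian surface of radius r = 17.7 cm (r < R).
For a uniform sphere the enclosed fraction is (r/R)³, so Q_enc = (23.3 μC)(0.177/0.405)³ = 1.945×10^-6 C.
Since E is radial and uniform over the Gaussian sphere, Φ = E·4πr² = Q_enc/ε₀.
E = k|Q_enc|/r² = (8.99×10^9)(1.945×10^-6)/(0.177)² = 5.58×10^5 N/C.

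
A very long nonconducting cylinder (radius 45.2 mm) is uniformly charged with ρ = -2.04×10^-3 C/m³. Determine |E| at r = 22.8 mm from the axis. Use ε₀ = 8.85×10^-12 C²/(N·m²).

Take a coaxial cylindrical Gaussian surface of radius r = 22.8 mm and length L (r < R).
Enclosed charge per unit length: λ_enc = ρ·πr² = (-2.04e-3)π(0.0228)² = -3.332e-6 C/m.
Since E is radial and uniform over the curved surface, Φ = E·2πrL = Q_enc/ε₀ = λ_enc L/ε₀.
E = |λ_enc|/(2πε₀r) = (3.332e-6)/(2π·8.85×10^-12·0.0228) = 2.63×10^6 N/C.

2.63×10^6 N/C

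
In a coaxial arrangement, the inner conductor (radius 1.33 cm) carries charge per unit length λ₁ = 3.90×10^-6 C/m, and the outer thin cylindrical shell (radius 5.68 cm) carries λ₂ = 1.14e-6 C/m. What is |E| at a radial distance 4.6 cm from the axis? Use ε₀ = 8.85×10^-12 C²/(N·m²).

|E| = 1.52×10^6 N/C

Coaxial Gaussian cylinder, radius r = 4.6 cm, length L (between the conductors, 1.33 cm < r < 5.68 cm).
Only the inner wire is enclosed; the outer shell contributes nothing inside itself. λ_enc = λ₁ = 3.90×10^-6 C/m.
By Gauss's law (flux through the curved wall only), E·2πrL = λ_enc L/ε₀.
E = |λ_enc|/(2πε₀r) = (3.90e-6)/(2π·8.85×10^-12·0.046) = 1.52×10^6 N/C.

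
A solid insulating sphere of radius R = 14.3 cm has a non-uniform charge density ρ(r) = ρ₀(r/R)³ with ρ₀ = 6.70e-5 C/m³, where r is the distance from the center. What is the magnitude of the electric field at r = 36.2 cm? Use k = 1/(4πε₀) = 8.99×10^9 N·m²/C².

Take a concentric spherical Gaussian surface of radius r = 36.2 cm (r > R, all charge enclosed).
Q_enc = 4π ∫₀^R ρ₀(r'/R)^3 r'² dr' = 4πρ₀R³/6 = 4.103×10^-7 C.
Gauss's law: E·4πr² = Q_enc/ε₀.
E = k|Q_enc|/r² = (8.99×10^9)(4.103×10^-7)/(0.362)² = 2.82×10^4 N/C.

E = 2.82×10^4 N/C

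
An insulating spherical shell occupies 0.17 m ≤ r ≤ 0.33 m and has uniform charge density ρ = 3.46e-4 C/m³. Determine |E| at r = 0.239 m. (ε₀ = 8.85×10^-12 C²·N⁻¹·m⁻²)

E = 1.99×10^6 N/C

Use a concentric Gaussian sphere at r = 0.239 m (within the shell material, 0.17 m < r < 0.33 m).
Only the shell between 0.17 m and r is enclosed: Q_enc = ρ·(4π/3)(r³ − a³) = (3.46×10^-4)·(4π/3)·((0.239)³ − (0.17)³) = 1.267×10^-5 C.
Gauss's law: E·4πr² = Q_enc/ε₀.
E = |Q_enc|/(4πε₀r²) = (1.267×10^-5)/(4π·8.85×10^-12·(0.239)²) = 1.99×10^6 N/C.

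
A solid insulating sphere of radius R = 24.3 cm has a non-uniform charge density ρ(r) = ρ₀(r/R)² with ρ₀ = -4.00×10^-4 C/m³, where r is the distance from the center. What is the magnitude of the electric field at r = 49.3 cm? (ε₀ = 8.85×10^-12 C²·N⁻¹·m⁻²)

Use a concentric Gaussian sphere at r = 49.3 cm (r > R, all charge enclosed).
Q_enc = 4π ∫₀^R ρ₀(r'/R)^2 r'² dr' = 4πρ₀R³/5 = -1.443e-5 C.
Gauss's law: E·4πr² = Q_enc/ε₀.
E = |Q_enc|/(4πε₀r²) = (1.443×10^-5)/(4π·8.85×10^-12·(0.493)²) = 5.34×10^5 N/C.

E = 5.34e5 V/m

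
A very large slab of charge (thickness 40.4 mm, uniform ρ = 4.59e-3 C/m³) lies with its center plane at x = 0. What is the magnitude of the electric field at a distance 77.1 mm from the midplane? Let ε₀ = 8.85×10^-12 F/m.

The point |x| = 77.1 mm lies outside the slab (half-thickness 0.0202 m). A symmetric pillbox spanning the full slab encloses Q_enc = ρ·d·A.
Flux = 2EA ⇒ E = |ρ|d/(2ε₀), independent of distance outside.
E = (4.59×10^-3)(0.0404)/(2·8.85×10^-12) = 1.05e7 N/C.

E = 1.05×10^7 N/C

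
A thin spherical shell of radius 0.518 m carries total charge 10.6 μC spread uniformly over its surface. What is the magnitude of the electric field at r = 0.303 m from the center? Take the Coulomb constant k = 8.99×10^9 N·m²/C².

Symmetry ⇒ E = E(r) r̂. Gaussian sphere of radius r = 0.303 m (inside the shell, r < 0.518 m).
No charge lies within this surface, so Q_enc = 0 and Gauss's law gives E·4πr² = 0 ⇒ E = 0.

E = 0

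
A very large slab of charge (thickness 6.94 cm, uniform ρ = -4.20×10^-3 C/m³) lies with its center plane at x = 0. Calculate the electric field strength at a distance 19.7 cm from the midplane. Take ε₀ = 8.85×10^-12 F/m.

E ≈ 1.65e7 N/C

The point |x| = 19.7 cm lies outside the slab (half-thickness 0.0347 m). A symmetric pillbox spanning the full slab encloses Q_enc = ρ·d·A.
Flux = 2EA ⇒ E = |ρ|d/(2ε₀), independent of distance outside.
E = (4.20e-3)(0.0694)/(2·8.85×10^-12) = 1.65×10^7 N/C.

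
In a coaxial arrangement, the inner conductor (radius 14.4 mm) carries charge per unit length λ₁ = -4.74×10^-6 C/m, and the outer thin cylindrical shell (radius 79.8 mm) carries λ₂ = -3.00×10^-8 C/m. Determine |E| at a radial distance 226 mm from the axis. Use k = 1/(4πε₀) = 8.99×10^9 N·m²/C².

|E| = 3.79e5 N/C

By cylindrical symmetry E is radial; use a coaxial Gaussian cylinder of radius 226 mm and length L (r > 79.8 mm, enclosing both).
λ_enc = λ₁ + λ₂ = (-4.74×10^-6) + (-3.00×10^-8) = -4.77×10^-6 C/m.
Gauss's law: E·2πrL = λ_enc L/ε₀.
E = 2k|λ_enc|/r = 2(8.99×10^9)(4.77×10^-6)/(0.226) = 3.79×10^5 N/C.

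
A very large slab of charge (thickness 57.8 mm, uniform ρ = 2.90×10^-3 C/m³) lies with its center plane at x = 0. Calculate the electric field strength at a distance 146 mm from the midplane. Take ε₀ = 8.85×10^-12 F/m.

The point |x| = 146 mm lies outside the slab (half-thickness 0.0289 m). A symmetric pillbox spanning the full slab encloses Q_enc = ρ·d·A.
Flux = 2EA ⇒ E = |ρ|d/(2ε₀), independent of distance outside.
E = (2.90×10^-3)(0.0578)/(2·8.85×10^-12) = 9.47e6 N/C.

E = 9.47e6 V/m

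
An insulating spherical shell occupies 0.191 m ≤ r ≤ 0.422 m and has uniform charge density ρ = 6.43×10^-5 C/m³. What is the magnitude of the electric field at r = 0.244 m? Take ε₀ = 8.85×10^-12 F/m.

3.07e5 N/C

Use a concentric Gaussian sphere at r = 0.244 m (within the shell material, 0.191 m < r < 0.422 m).
Only the shell between 0.191 m and r is enclosed: Q_enc = ρ·(4π/3)(r³ − a³) = (6.43×10^-5)·(4π/3)·((0.244)³ − (0.191)³) = 2.036×10^-6 C.
Gauss's law: E·4πr² = Q_enc/ε₀.
E = |Q_enc|/(4πε₀r²) = (2.036×10^-6)/(4π·8.85×10^-12·(0.244)²) = 3.07×10^5 N/C.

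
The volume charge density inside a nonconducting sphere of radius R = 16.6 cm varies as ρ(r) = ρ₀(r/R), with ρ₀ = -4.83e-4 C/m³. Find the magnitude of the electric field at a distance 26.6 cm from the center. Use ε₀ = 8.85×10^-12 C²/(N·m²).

Symmetry ⇒ E = E(r) r̂. Gaussian sphere of radius r = 26.6 cm (r > R, all charge enclosed).
Q_enc = 4π ∫₀^R ρ₀(r'/R)^1 r'² dr' = 4πρ₀R³/4 = -6.941e-6 C.
Since E is radial and uniform over the Gaussian sphere, Φ = E·4πr² = Q_enc/ε₀.
E = |Q_enc|/(4πε₀r²) = (6.941e-6)/(4π·8.85×10^-12·(0.266)²) = 8.82e5 N/C.

E = 8.82e5 N/C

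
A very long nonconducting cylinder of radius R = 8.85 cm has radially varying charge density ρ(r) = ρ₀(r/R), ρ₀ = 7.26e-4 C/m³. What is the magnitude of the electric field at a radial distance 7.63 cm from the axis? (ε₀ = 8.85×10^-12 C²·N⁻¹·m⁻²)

Choose a coaxial cylinder of radius r = 7.63 cm (arbitrary length L) as the Gaussian surface (r < R).
Integrating ρ over the cross-section to radius r: λ_enc = (2πρ₀/R) ∫₀^r r'^2 dr' = 2πρ₀ r^3/(3·R) = 7.632×10^-6 C/m.
Gauss's law: E·2πrL = λ_enc L/ε₀.
E = |λ_enc|/(2πε₀r) = (7.632e-6)/(2π·8.85×10^-12·0.0763) = 1.80×10^6 N/C.

|E| = 1.80e6 N/C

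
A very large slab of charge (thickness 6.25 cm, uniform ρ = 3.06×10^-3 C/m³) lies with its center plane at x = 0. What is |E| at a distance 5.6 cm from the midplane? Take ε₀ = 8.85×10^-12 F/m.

The point |x| = 5.6 cm lies outside the slab (half-thickness 0.03125 m). A symmetric pillbox spanning the full slab encloses Q_enc = ρ·d·A.
Flux = 2EA ⇒ E = |ρ|d/(2ε₀), independent of distance outside.
E = (3.06×10^-3)(0.0625)/(2·8.85×10^-12) = 1.08e7 N/C.

|E| = 1.08×10^7 N/C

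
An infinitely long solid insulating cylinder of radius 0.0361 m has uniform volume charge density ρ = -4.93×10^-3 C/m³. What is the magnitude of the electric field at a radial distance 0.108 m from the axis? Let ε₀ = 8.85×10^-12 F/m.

|E| = 3.36×10^6 N/C

Choose a coaxial cylinder of radius r = 0.108 m (arbitrary length L) as the Gaussian surface (r > 0.0361 m, full cross-section enclosed).
λ_enc = ρ·πR² = (-4.93×10^-3)π(0.0361)² = -2.018×10^-5 C/m.
By Gauss's law (flux through the curved wall only), E·2πrL = λ_enc L/ε₀.
E = |λ_enc|/(2πε₀r) = (2.018×10^-5)/(2π·8.85×10^-12·0.108) = 3.36e6 N/C.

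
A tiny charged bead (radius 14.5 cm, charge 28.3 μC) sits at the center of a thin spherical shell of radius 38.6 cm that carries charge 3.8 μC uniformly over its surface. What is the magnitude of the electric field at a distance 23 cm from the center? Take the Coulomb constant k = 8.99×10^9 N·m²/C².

Use a concentric Gaussian sphere at r = 23 cm (between the bodies, 14.5 cm < r < 38.6 cm).
The shell at 38.6 cm lies outside the Gaussian surface, so Q_enc = 28.3 μC = 2.83×10^-5 C.
Applying ∮E·dA = Q_enc/ε₀ with Φ = E(4πr²):
E = k|Q_enc|/r² = (8.99×10^9)(2.83e-5)/(0.23)² = 4.81e6 N/C.

|E| ≈ 4.81e6 V/m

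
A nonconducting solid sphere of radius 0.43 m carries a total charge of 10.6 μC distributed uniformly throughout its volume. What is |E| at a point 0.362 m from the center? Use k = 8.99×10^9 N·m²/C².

Take a concentric spherical Gaussian surface of radius r = 0.362 m (r < R).
For a uniform sphere the enclosed fraction is (r/R)³, so Q_enc = (10.6 μC)(0.362/0.43)³ = 6.325e-6 C.
By Gauss's law, ∮E·dA = E·4πr² = Q_enc/ε₀.
E = k|Q_enc|/r² = (8.99×10^9)(6.325e-6)/(0.362)² = 4.34×10^5 N/C.

E = 4.34×10^5 N/C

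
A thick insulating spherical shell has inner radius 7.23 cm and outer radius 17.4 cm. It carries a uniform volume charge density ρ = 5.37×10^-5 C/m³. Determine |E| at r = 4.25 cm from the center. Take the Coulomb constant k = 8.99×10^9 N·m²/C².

E = 0

Use a concentric Gaussian sphere at r = 4.25 cm (r < 7.23 cm, inside the empty cavity).
No charge is enclosed, so by Gauss's law E·4πr² = 0 ⇒ E = 0.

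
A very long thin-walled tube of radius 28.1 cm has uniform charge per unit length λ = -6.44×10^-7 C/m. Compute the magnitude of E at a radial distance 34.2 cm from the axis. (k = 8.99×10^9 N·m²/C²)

|E| = 3.39×10^4 N/C

Choose a coaxial cylinder of radius r = 34.2 cm (arbitrary length L) as the Gaussian surface (r > 28.1 cm).
The full line charge is enclosed: λ_enc = -6.44×10^-7 C/m.
By Gauss's law (flux through the curved wall only), E·2πrL = λ_enc L/ε₀.
E = 2k|λ_enc|/r = 2(8.99×10^9)(6.44e-7)/(0.342) = 3.39×10^4 N/C.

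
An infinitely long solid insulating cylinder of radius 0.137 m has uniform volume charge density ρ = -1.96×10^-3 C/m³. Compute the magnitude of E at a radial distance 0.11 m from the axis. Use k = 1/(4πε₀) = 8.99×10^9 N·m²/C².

Take a coaxial cylindrical Gaussian surface of radius r = 0.11 m and length L (r < R).
Charge inside radius r per length L is ρ·πr²·L, so λ_enc = ρπr² = -7.451×10^-5 C/m.
Since E is radial and uniform over the curved surface, Φ = E·2πrL = Q_enc/ε₀ = λ_enc L/ε₀.
E = 2k|λ_enc|/r = 2(8.99×10^9)(7.451e-5)/(0.11) = 1.22e7 N/C.

|E| = 1.22e7 V/m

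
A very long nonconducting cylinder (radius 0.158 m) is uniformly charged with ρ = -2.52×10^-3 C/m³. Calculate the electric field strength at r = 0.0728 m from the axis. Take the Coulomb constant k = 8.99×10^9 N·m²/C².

By cylindrical symmetry E is radial; use a coaxial Gaussian cylinder of radius 0.0728 m and length L (r < R).
Charge inside radius r per length L is ρ·πr²·L, so λ_enc = ρπr² = -4.196e-5 C/m.
Since E is radial and uniform over the curved surface, Φ = E·2πrL = Q_enc/ε₀ = λ_enc L/ε₀.
E = 2k|λ_enc|/r = 2(8.99×10^9)(4.196e-5)/(0.0728) = 1.04×10^7 N/C.

E ≈ 1.04×10^7 N/C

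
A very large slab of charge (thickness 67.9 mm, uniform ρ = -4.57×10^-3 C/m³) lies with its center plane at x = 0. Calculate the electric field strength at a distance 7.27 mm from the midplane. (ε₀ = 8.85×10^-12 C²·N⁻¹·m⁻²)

E ≈ 3.75×10^6 N/C

By symmetry E is perpendicular to the slab. A Gaussian pillbox from −7.27 mm to +7.27 mm (face area A) lies entirely within the slab.
Q_enc = ρ·(2x)·A and flux = 2EA, so 2EA = 2ρxA/ε₀ ⇒ E = |ρ|x/ε₀.
E = (4.57×10^-3)(0.00727)/(8.85×10^-12) = 3.75×10^6 N/C.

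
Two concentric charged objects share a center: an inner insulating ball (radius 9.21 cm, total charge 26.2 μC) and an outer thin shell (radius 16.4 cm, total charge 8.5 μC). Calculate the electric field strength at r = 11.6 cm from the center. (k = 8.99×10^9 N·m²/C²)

E = 1.75×10^7 N/C

Symmetry ⇒ E = E(r) r̂. Gaussian sphere of radius r = 11.6 cm (between the bodies, 9.21 cm < r < 16.4 cm).
The shell at 16.4 cm lies outside the Gaussian surface, so Q_enc = 26.2 μC = 2.62×10^-5 C.
By Gauss's law, ∮E·dA = E·4πr² = Q_enc/ε₀.
E = k|Q_enc|/r² = (8.99×10^9)(2.62e-5)/(0.116)² = 1.75×10^7 N/C.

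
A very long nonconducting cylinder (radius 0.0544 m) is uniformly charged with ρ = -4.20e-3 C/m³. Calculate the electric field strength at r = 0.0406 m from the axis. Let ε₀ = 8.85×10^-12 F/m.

Take a coaxial cylindrical Gaussian surface of radius r = 0.0406 m and length L (r < R).
Enclosed charge per unit length: λ_enc = ρ·πr² = (-4.20×10^-3)π(0.0406)² = -2.175e-5 C/m.
Gauss's law: E·2πrL = λ_enc L/ε₀.
E = |λ_enc|/(2πε₀r) = (2.175×10^-5)/(2π·8.85×10^-12·0.0406) = 9.63e6 N/C.

E = 9.63×10^6 N/C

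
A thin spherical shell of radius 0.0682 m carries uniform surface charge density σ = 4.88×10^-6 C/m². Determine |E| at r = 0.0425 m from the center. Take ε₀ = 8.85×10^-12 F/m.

Take a concentric spherical Gaussian surface of radius r = 0.0425 m (inside the shell, r < 0.0682 m).
All the charge is outside the Gaussian surface: Q_enc = 0, hence E = 0 everywhere inside the shell.

E = 0 (no enclosed charge)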